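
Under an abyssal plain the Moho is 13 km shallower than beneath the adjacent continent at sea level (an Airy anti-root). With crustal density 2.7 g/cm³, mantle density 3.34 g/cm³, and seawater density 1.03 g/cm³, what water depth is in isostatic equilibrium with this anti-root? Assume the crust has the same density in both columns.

4.98 km

Replacing a thickness d of crust by seawater at the top must be balanced by replacing crust with mantle at the base: d (ρ_c − ρ_w) = a (ρ_m − ρ_c).
d = a (ρ_m − ρ_c)/(ρ_c − ρ_w) = 13 km × 0.64/1.67 = 4.98 km.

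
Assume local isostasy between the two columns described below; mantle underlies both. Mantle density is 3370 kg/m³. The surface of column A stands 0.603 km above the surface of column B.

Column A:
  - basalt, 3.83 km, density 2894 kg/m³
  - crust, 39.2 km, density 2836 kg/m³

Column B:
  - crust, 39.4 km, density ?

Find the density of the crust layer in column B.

Take the compensation level at the base of the deeper column (depth z_c below the surface of column A) and equate Σ ρ_i t_i down to z_c; mantle fills any gap and the z_c terms cancel.
Column A: 3.83×2894 + 39.2×2836 + (z_c − 43.03)×3370
Column B: 0.603×0 + 39.4×ρ + (z_c − 0.603 − 39.4)×3370
The z_c×3370 term appears on both sides and cancels. Collect the known terms of each column as K = Σ(ρt)_known − 3370 × (depth of known layers): K_A = 122255.22 − 3370×43.03 = −22755.88; K_B = 0 − 3370×(0.603 + 39.4) = −134810.11.
Balance: K_A = K_B + 39.4×ρ, so ρ = (K_A − K_B)/39.4 = 112054/39.4 = 2840 kg/m³.

2840 kg/m³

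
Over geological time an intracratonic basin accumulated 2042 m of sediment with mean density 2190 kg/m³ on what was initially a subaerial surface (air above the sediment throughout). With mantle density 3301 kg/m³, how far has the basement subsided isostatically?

Subaerial load: s = t ρ_sed / ρ_m = 2042 m × 2190/3301 = 1350 m.

1350 m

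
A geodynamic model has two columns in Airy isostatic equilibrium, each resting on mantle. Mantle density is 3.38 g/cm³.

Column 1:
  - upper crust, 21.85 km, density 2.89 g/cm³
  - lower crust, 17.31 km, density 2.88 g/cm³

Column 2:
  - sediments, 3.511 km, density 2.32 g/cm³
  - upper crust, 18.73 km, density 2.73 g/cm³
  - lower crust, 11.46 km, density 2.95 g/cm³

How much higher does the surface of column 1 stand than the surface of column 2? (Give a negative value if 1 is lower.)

−0.433 km

For any compensation level in the mantle, the mantle terms cancel and isostasy reduces to e = (Σt_1 − Σt_2) − (Σ(ρt)_1 − Σ(ρt)_2) / ρ_m.
Σt_1 = 39.16 km; Σt_2 = 33.701 km; Σ(ρt)_1 = 112.9993; Σ(ρt)_2 = 93.08542 (in km·g/cm³).
e = (39.16 − 33.701) − (112.9993 − 93.08542) / 3.38 = −0.433 km.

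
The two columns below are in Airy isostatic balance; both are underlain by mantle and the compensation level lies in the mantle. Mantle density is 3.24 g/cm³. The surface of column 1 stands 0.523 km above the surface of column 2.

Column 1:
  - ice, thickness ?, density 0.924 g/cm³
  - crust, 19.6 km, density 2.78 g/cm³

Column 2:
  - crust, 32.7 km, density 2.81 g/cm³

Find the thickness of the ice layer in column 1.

2.91 km

Take the compensation level at the base of the deeper column (depth z_c below the surface of column 1) and equate Σ ρ_i t_i down to z_c; mantle fills any gap and the z_c terms cancel.
Column 1: x×0.924 + 19.6×2.78 + (z_c − 19.6 − x)×3.24
Column 2: 0.523×0 + 32.7×2.81 + (z_c − 0.523 − 32.7)×3.24
The z_c×3.24 term appears on both sides and cancels. Collect the known terms of each column as K = Σ(ρt)_known − 3.24 × (depth of known layers): K_1 = 54.488 − 3.24×19.6 = −9.016; K_2 = 91.887 − 3.24×(0.523 + 32.7) = −15.75552.
Balance: K_1 − x×(3.24 − 0.924) = K_2, so x = (K_1 − K_2)/(3.24 − 0.924) = 6.73952/2.316 = 2.91 km.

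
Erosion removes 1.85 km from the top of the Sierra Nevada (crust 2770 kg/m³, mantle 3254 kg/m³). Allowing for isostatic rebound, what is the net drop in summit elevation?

0.275 km

Rebound u = e ρ_c/ρ_m = 1.85 km × 2770/3254 = 1.575 km.
Net surface drop = e − u = 1.85 km − 1.575 km = e (ρ_m − ρ_c)/ρ_m = 0.275 km.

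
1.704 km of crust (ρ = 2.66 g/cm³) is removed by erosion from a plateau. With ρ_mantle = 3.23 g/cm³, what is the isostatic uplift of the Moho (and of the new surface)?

Unloading: uplift u = e ρ_c/ρ_m = 1.704 km × 2.66/3.23 = 1.4 km.

1.4 km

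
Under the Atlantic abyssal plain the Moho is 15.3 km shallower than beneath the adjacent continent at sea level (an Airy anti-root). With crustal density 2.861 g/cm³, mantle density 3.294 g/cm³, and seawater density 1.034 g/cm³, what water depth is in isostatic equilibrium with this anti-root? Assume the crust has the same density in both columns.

3.63 km

Replacing a thickness d of crust by seawater at the top must be balanced by replacing crust with mantle at the base: d (ρ_c − ρ_w) = a (ρ_m − ρ_c).
d = a (ρ_m − ρ_c)/(ρ_c − ρ_w) = 15.3 km × 0.433/1.827 = 3.63 km.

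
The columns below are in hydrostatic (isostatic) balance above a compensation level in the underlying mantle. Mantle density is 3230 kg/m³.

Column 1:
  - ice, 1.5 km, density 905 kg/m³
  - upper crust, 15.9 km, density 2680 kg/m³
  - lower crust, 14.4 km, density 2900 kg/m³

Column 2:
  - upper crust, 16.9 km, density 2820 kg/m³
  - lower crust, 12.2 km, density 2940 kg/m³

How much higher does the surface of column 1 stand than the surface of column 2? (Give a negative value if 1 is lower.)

For any compensation level in the mantle, the mantle terms cancel and isostasy reduces to e = (Σt_1 − Σt_2) − (Σ(ρt)_1 − Σ(ρt)_2) / ρ_m.
Σt_1 = 31.8 km; Σt_2 = 29.1 km; Σ(ρt)_1 = 85729.5; Σ(ρt)_2 = 83526 (in km·kg/m³).
e = (31.8 − 29.1) − (85729.5 − 83526) / 3230 = 2.02 km.

2.02 km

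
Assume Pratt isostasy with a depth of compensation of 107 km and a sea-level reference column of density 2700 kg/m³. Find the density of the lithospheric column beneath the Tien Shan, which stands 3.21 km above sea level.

2620 kg/m³

Pratt balance: ρ_ref D = ρ (D + h).
ρ = ρ_ref D/(D + h) = 2700 × 107 km/(107 km + 3.21 km) = 2620 kg/m³.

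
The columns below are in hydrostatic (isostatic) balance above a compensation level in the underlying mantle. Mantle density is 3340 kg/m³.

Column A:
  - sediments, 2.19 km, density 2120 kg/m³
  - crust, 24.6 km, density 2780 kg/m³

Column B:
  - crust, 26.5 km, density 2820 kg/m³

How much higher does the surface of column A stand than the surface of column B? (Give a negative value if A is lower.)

For any compensation level in the mantle, the mantle terms cancel and isostasy reduces to e = (Σt_A − Σt_B) − (Σ(ρt)_A − Σ(ρt)_B) / ρ_m.
Σt_A = 26.79 km; Σt_B = 26.5 km; Σ(ρt)_A = 73030.8; Σ(ρt)_B = 74730 (in km·kg/m³).
e = (26.79 − 26.5) − (73030.8 − 74730) / 3340 = 0.799 km.

0.799 km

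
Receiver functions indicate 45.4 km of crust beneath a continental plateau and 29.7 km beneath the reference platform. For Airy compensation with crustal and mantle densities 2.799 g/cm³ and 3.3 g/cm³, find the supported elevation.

2.38 km

Excess crust Δ = 45.4 km − 29.7 km = 15.7 km, split between elevation h and root r with h + r = Δ.
Airy balance ρ_c h = (ρ_m − ρ_c) r gives r = h ρ_c/(ρ_m − ρ_c), so h (1 + ρ_c/(ρ_m − ρ_c)) = Δ, i.e. h = Δ (ρ_m − ρ_c)/ρ_m.
h = 15.7 km × 0.501/3.3 = 2.38 km.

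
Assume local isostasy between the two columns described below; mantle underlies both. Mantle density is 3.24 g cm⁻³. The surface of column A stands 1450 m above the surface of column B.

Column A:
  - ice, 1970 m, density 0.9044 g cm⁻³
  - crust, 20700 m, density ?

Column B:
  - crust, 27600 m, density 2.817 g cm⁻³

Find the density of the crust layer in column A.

Take the compensation level at the base of the deeper column (depth z_c below the surface of column A) and equate Σ ρ_i t_i down to z_c; mantle fills any gap and the z_c terms cancel.
Column A: 1970×0.9044 + 20700×ρ + (z_c − 22670)×3.24
Column B: 1450×0 + 27600×2.817 + (z_c − 1450 − 27600)×3.24
The z_c×3.24 term appears on both sides and cancels. Collect the known terms of each column as K = Σ(ρt)_known − 3.24 × (depth of known layers): K_A = 1781.668 − 3.24×22670 = −71669.132; K_B = 77749.2 − 3.24×(1450 + 27600) = −16372.8.
Balance: K_A + 20700×ρ = K_B, so ρ = (K_B − K_A)/20700 = 55296.3/20700 = 2.67 g cm⁻³.

2.67 g cm⁻³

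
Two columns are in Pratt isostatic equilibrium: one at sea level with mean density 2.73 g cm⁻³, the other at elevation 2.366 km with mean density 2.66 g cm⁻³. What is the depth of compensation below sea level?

89.9 km

ρ_ref D = ρ (D + h) → D (ρ_ref − ρ) = ρ h.
D = ρ h/(ρ_ref − ρ) = 2.66 × 2.366 km/(2.73 − 2.66) = 89.9 km.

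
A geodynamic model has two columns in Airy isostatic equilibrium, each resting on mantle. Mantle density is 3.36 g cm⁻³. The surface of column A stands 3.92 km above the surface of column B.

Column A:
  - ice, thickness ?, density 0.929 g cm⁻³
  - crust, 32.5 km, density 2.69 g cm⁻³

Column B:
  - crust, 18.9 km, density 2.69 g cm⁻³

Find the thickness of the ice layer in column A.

Take the compensation level at the base of the deeper column (depth z_c below the surface of column A) and equate Σ ρ_i t_i down to z_c; mantle fills any gap and the z_c terms cancel.
Column A: x×0.929 + 32.5×2.69 + (z_c − 32.5 − x)×3.36
Column B: 3.92×0 + 18.9×2.69 + (z_c − 3.92 − 18.9)×3.36
The z_c×3.36 term appears on both sides and cancels. Collect the known terms of each column as K = Σ(ρt)_known − 3.36 × (depth of known layers): K_A = 87.425 − 3.36×32.5 = −21.775; K_B = 50.841 − 3.36×(3.92 + 18.9) = −25.8342.
Balance: K_A − x×(3.36 − 0.929) = K_B, so x = (K_A − K_B)/(3.36 − 0.929) = 4.0592/2.431 = 1.67 km.

1.67 km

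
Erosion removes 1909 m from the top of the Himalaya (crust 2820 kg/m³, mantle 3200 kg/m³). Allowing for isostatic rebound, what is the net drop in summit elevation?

227 m

Rebound u = e ρ_c/ρ_m = 1909 m × 2820/3200 = 1682 m.
Net surface drop = e − u = 1909 m − 1682 m = e (ρ_m − ρ_c)/ρ_m = 227 m.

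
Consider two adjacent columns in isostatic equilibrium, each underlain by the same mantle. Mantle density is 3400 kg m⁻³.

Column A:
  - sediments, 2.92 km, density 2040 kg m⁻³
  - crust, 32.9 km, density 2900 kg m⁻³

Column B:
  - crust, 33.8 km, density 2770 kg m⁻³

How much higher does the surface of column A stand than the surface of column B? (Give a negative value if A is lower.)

For any compensation level in the mantle, the mantle terms cancel and isostasy reduces to e = (Σt_A − Σt_B) − (Σ(ρt)_A − Σ(ρt)_B) / ρ_m.
Σt_A = 35.82 km; Σt_B = 33.8 km; Σ(ρt)_A = 101366.8; Σ(ρt)_B = 93626 (in km·kg m⁻³).
e = (35.82 − 33.8) − (101366.8 − 93626) / 3400 = −0.257 km.

−0.257 km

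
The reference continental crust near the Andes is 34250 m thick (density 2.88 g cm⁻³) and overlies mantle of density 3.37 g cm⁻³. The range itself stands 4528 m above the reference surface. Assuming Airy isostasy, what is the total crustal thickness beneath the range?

Root depth r = h ρ_c / (ρ_m − ρ_c) = 4528 m × 2.88 / 0.49 = 26610 m.
Total thickness = T + h + r = 34250 m + 4528 m + 26610 m = 65400 m.

65400 m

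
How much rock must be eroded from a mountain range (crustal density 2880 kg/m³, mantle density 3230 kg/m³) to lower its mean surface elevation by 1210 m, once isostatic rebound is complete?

Net drop Δ = e − u = e − e ρ_c/ρ_m = e (ρ_m − ρ_c)/ρ_m.
e = Δ ρ_m/(ρ_m − ρ_c) = 1210 m × 3230/350 = 11200 m.

11200 m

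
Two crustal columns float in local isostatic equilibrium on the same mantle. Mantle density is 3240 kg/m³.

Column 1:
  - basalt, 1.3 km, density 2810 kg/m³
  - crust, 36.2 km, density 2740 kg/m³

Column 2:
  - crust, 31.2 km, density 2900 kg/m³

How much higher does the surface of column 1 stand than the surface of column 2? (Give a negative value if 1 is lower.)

2.48 km

For any compensation level in the mantle, the mantle terms cancel and isostasy reduces to e = (Σt_1 − Σt_2) − (Σ(ρt)_1 − Σ(ρt)_2) / ρ_m.
Σt_1 = 37.5 km; Σt_2 = 31.2 km; Σ(ρt)_1 = 102841; Σ(ρt)_2 = 90480 (in km·kg/m³).
e = (37.5 − 31.2) − (102841 − 90480) / 3240 = 2.48 km.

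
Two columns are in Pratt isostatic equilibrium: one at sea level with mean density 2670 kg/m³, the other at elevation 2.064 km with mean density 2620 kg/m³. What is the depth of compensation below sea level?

ρ_ref D = ρ (D + h) → D (ρ_ref − ρ) = ρ h.
D = ρ h/(ρ_ref − ρ) = 2620 × 2.064 km/(2670 − 2620) = 108 km.

108 km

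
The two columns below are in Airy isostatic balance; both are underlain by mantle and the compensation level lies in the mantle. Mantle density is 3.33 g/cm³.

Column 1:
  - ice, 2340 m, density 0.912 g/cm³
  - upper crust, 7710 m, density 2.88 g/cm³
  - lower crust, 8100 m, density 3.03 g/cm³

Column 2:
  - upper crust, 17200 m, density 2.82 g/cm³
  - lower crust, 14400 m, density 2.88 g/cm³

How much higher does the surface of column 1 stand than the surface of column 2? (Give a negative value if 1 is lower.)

For any compensation level in the mantle, the mantle terms cancel and isostasy reduces to e = (Σt_1 − Σt_2) − (Σ(ρt)_1 − Σ(ρt)_2) / ρ_m.
Σt_1 = 18150 m; Σt_2 = 31600 m; Σ(ρt)_1 = 48881.88; Σ(ρt)_2 = 89976 (in m·g/cm³).
e = (18150 − 31600) − (48881.88 − 89976) / 3.33 = −1110 m.

−1110 m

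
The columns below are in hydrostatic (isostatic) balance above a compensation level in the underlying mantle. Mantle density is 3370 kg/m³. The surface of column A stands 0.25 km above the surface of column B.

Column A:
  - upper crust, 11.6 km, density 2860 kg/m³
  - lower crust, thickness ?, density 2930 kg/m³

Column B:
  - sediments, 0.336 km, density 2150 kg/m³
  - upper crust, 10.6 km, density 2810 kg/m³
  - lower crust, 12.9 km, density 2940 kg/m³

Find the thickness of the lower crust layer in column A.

Take the compensation level at the base of the deeper column (depth z_c below the surface of column A) and equate Σ ρ_i t_i down to z_c; mantle fills any gap and the z_c terms cancel.
Column A: 11.6×2860 + x×2930 + (z_c − 11.6 − x)×3370
Column B: 0.25×0 + 0.336×2150 + 10.6×2810 + 12.9×2940 + (z_c − 0.25 − 23.836)×3370
The z_c×3370 term appears on both sides and cancels. Collect the known terms of each column as K = Σ(ρt)_known − 3370 × (depth of known layers): K_A = 33176 − 3370×11.6 = −5916; K_B = 68434.4 − 3370×(0.25 + 23.836) = −12735.42.
Balance: K_A − x×(3370 − 2930) = K_B, so x = (K_A − K_B)/(3370 − 2930) = 6819.42/440 = 15.5 km.

15.5 km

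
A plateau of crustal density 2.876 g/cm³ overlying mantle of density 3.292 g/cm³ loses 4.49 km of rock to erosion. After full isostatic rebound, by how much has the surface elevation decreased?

Rebound u = e ρ_c/ρ_m = 4.49 km × 2.876/3.292 = 3.923 km.
Net surface drop = e − u = 4.49 km − 3.923 km = e (ρ_m − ρ_c)/ρ_m = 0.567 km.

0.567 km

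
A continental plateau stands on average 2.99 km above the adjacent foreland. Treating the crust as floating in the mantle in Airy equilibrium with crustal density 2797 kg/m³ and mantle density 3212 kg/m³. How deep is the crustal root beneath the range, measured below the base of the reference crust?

20.2 km

For local isostatic compensation: the weight of the topography is balanced by the buoyancy of the root, ρ_c h = (ρ_m − ρ_c) r.
r = h · ρ_c / (ρ_m − ρ_c) = 2.99 km × 2797 / (3212 − 2797) = 20.2 km.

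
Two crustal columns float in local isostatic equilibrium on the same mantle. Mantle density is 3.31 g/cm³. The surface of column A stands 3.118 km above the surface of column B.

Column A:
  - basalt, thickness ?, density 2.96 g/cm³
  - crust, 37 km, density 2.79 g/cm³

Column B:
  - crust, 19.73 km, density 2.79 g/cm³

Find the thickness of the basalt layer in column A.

3.83 km

Take the compensation level at the base of the deeper column (depth z_c below the surface of column A) and equate Σ ρ_i t_i down to z_c; mantle fills any gap and the z_c terms cancel.
Column A: x×2.96 + 37×2.79 + (z_c − 37 − x)×3.31
Column B: 3.118×0 + 19.73×2.79 + (z_c − 3.118 − 19.73)×3.31
The z_c×3.31 term appears on both sides and cancels. Collect the known terms of each column as K = Σ(ρt)_known − 3.31 × (depth of known layers): K_A = 103.23 − 3.31×37 = −19.24; K_B = 55.0467 − 3.31×(3.118 + 19.73) = −20.58018.
Balance: K_A − x×(3.31 − 2.96) = K_B, so x = (K_A − K_B)/(3.31 − 2.96) = 1.34018/0.35 = 3.83 km.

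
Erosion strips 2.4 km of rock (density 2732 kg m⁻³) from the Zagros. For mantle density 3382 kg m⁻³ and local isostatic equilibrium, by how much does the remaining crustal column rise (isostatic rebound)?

Unloading: uplift u = e ρ_c/ρ_m = 2.4 km × 2732/3382 = 1.94 km.

1.94 km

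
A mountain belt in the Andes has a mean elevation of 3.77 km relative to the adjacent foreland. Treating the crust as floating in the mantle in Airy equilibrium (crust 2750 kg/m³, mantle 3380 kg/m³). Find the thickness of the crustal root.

16.5 km

For local isostatic compensation: the weight of the topography is balanced by the buoyancy of the root, ρ_c h = (ρ_m − ρ_c) r.
r = h · ρ_c / (ρ_m − ρ_c) = 3.77 km × 2750 / (3380 − 2750) = 16.5 km.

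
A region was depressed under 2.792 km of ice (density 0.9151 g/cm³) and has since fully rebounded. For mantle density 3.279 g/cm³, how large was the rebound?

Removing the load lets mantle flow back in; uplift u satisfies ρ_ice t = ρ_m u.
u = t ρ_ice/ρ_m = 2.792 km × 0.9151/3.279 = 0.779 km.

0.779 km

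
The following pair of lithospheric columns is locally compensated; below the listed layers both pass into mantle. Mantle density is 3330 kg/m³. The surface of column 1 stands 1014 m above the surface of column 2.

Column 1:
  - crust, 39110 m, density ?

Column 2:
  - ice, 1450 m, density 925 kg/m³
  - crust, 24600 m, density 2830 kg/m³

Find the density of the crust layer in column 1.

Take the compensation level at the base of the deeper column (depth z_c below the surface of column 1) and equate Σ ρ_i t_i down to z_c; mantle fills any gap and the z_c terms cancel.
Column 1: 39110×ρ + (z_c − 39110)×3330
Column 2: 1014×0 + 1450×925 + 24600×2830 + (z_c − 1014 − 26050)×3330
The z_c×3330 term appears on both sides and cancels. Collect the known terms of each column as K = Σ(ρt)_known − 3330 × (depth of known layers): K_1 = 0 − 3330×39110 = −130236300; K_2 = 70959250 − 3330×(1014 + 26050) = −19163870.
Balance: K_1 + 39110×ρ = K_2, so ρ = (K_2 − K_1)/39110 = 111072000/39110 = 2840 kg/m³.

2840 kg/m³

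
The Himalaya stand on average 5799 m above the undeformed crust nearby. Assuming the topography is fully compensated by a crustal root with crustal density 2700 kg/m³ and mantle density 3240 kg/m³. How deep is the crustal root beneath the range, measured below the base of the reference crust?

By Archimedes' principle applied to the lithosphere: the weight of the topography is balanced by the buoyancy of the root, ρ_c h = (ρ_m − ρ_c) r.
r = h · ρ_c / (ρ_m − ρ_c) = 5799 m × 2700 / (3240 − 2700) = 29000 m.

29000 m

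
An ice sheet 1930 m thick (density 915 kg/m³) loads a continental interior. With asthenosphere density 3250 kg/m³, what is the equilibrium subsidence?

Equating mass per unit area of the two columns: the ice load ρ_ice t is balanced by mantle displaced below, ρ_m s.
s = t ρ_ice / ρ_m = 1930 m × 915/3250 = 543 m.

543 m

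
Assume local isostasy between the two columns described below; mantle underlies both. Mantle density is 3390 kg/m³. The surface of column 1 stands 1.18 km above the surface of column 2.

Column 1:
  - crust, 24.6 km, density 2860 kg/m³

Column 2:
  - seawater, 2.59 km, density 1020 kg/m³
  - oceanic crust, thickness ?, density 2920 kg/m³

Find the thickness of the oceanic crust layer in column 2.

Take the compensation level at the base of the deeper column (depth z_c below the surface of column 1) and equate Σ ρ_i t_i down to z_c; mantle fills any gap and the z_c terms cancel.
Column 1: 24.6×2860 + (z_c − 24.6)×3390
Column 2: 1.18×0 + 2.59×1020 + x×2920 + (z_c − 1.18 − 2.59 − x)×3390
The z_c×3390 term appears on both sides and cancels. Collect the known terms of each column as K = Σ(ρt)_known − 3390 × (depth of known layers): K_1 = 70356 − 3390×24.6 = −13038; K_2 = 2641.8 − 3390×(1.18 + 2.59) = −10138.5.
Balance: K_1 = K_2 − x×(3390 − 2920), so x = (K_2 − K_1)/(3390 − 2920) = 2899.5/470 = 6.17 km.

6.17 km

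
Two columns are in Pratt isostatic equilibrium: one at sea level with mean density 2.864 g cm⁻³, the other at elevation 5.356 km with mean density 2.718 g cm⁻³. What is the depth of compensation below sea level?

99.7 km

ρ_ref D = ρ (D + h) → D (ρ_ref − ρ) = ρ h.
D = ρ h/(ρ_ref − ρ) = 2.718 × 5.356 km/(2.864 − 2.718) = 99.7 km.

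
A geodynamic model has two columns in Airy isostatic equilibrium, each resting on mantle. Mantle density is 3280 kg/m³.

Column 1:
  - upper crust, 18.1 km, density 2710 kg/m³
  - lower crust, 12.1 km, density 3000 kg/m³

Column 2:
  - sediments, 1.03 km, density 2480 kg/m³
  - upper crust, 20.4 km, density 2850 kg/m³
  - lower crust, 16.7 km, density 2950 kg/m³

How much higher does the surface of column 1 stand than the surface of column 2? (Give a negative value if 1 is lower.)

−0.427 km

For any compensation level in the mantle, the mantle terms cancel and isostasy reduces to e = (Σt_1 − Σt_2) − (Σ(ρt)_1 − Σ(ρt)_2) / ρ_m.
Σt_1 = 30.2 km; Σt_2 = 38.13 km; Σ(ρt)_1 = 85351; Σ(ρt)_2 = 109959.4 (in km·kg/m³).
e = (30.2 − 38.13) − (85351 − 109959.4) / 3280 = −0.427 km.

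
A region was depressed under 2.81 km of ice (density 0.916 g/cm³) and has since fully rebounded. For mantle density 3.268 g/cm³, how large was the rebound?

Removing the load lets mantle flow back in; uplift u satisfies ρ_ice t = ρ_m u.
u = t ρ_ice/ρ_m = 2.81 km × 0.916/3.268 = 0.788 km.

0.788 km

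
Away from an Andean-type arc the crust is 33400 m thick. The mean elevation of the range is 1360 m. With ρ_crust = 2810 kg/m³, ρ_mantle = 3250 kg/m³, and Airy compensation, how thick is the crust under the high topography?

Root depth r = h ρ_c / (ρ_m − ρ_c) = 1360 m × 2810 / 440 = 8685 m.
Total thickness = T + h + r = 33400 m + 1360 m + 8685 m = 43400 m.

43400 m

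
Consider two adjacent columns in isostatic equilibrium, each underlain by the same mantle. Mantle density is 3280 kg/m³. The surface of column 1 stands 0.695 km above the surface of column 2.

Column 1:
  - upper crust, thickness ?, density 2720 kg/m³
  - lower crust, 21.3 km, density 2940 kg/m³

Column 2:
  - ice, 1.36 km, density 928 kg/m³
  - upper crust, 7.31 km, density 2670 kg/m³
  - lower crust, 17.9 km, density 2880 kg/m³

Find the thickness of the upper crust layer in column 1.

17.6 km

Take the compensation level at the base of the deeper column (depth z_c below the surface of column 1) and equate Σ ρ_i t_i down to z_c; mantle fills any gap and the z_c terms cancel.
Column 1: x×2720 + 21.3×2940 + (z_c − 21.3 − x)×3280
Column 2: 0.695×0 + 1.36×928 + 7.31×2670 + 17.9×2880 + (z_c − 0.695 − 26.57)×3280
The z_c×3280 term appears on both sides and cancels. Collect the known terms of each column as K = Σ(ρt)_known − 3280 × (depth of known layers): K_1 = 62622 − 3280×21.3 = −7242; K_2 = 72331.78 − 3280×(0.695 + 26.57) = −17097.42.
Balance: K_1 − x×(3280 − 2720) = K_2, so x = (K_1 − K_2)/(3280 − 2720) = 9855.42/560 = 17.6 km.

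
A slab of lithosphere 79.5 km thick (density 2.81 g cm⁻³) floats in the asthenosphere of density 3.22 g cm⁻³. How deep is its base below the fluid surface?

69.4 km

Draft d = t ρ_obj/ρ_fluid = 79.5 km × 2.81/3.22 = 69.4 km.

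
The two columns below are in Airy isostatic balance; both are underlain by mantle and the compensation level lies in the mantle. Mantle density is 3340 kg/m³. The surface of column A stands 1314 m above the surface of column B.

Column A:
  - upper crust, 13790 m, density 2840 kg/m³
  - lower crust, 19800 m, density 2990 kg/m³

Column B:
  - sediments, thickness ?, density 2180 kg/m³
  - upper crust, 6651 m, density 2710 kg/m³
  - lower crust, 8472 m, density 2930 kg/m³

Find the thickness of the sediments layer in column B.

Take the compensation level at the base of the deeper column (depth z_c below the surface of column A) and equate Σ ρ_i t_i down to z_c; mantle fills any gap and the z_c terms cancel.
Column A: 13790×2840 + 19800×2990 + (z_c − 33590)×3340
Column B: 1314×0 + x×2180 + 6651×2710 + 8472×2930 + (z_c − 1314 − 15123 − x)×3340
The z_c×3340 term appears on both sides and cancels. Collect the known terms of each column as K = Σ(ρt)_known − 3340 × (depth of known layers): K_A = 98365600 − 3340×33590 = −13825000; K_B = 42847170 − 3340×(1314 + 15123) = −12052410.
Balance: K_A = K_B − x×(3340 − 2180), so x = (K_B − K_A)/(3340 − 2180) = 1772590/1160 = 1530 m.

1530 m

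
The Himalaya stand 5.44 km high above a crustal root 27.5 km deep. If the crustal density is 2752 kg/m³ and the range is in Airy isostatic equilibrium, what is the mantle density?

Airy balance: ρ_c h = (ρ_m − ρ_c) r → ρ_m = ρ_c (1 + h/r).
ρ_m = 2752 × (1 + 5.44 km/27.5 km) = 3300 kg/m³.

3300 kg/m³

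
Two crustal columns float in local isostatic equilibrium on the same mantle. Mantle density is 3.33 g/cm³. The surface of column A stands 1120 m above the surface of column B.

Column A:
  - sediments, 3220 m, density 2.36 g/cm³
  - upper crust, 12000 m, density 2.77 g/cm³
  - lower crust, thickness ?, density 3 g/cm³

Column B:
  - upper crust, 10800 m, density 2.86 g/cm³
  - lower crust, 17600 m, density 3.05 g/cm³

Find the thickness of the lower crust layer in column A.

Take the compensation level at the base of the deeper column (depth z_c below the surface of column A) and equate Σ ρ_i t_i down to z_c; mantle fills any gap and the z_c terms cancel.
Column A: 3220×2.36 + 12000×2.77 + x×3 + (z_c − 15220 − x)×3.33
Column B: 1120×0 + 10800×2.86 + 17600×3.05 + (z_c − 1120 − 28400)×3.33
The z_c×3.33 term appears on both sides and cancels. Collect the known terms of each column as K = Σ(ρt)_known − 3.33 × (depth of known layers): K_A = 40839.2 − 3.33×15220 = −9843.4; K_B = 84568 − 3.33×(1120 + 28400) = −13733.6.
Balance: K_A − x×(3.33 − 3) = K_B, so x = (K_A − K_B)/(3.33 − 3) = 3890.2/0.33 = 11800 m.

11800 m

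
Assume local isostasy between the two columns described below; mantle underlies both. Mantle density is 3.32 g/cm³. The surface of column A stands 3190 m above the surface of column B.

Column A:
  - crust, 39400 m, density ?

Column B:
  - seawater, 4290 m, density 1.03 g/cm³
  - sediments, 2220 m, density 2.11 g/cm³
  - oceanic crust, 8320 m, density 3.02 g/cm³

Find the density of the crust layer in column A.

2.67 g/cm³

Take the compensation level at the base of the deeper column (depth z_c below the surface of column A) and equate Σ ρ_i t_i down to z_c; mantle fills any gap and the z_c terms cancel.
Column A: 39400×ρ + (z_c − 39400)×3.32
Column B: 3190×0 + 4290×1.03 + 2220×2.11 + 8320×3.02 + (z_c − 3190 − 14830)×3.32
The z_c×3.32 term appears on both sides and cancels. Collect the known terms of each column as K = Σ(ρt)_known − 3.32 × (depth of known layers): K_A = 0 − 3.32×39400 = −130808; K_B = 34229.3 − 3.32×(3190 + 14830) = −25597.1.
Balance: K_A + 39400×ρ = K_B, so ρ = (K_B − K_A)/39400 = 105211/39400 = 2.67 g/cm³.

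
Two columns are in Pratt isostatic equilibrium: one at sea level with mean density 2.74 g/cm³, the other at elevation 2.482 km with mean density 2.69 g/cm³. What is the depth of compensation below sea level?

ρ_ref D = ρ (D + h) → D (ρ_ref − ρ) = ρ h.
D = ρ h/(ρ_ref − ρ) = 2.69 × 2.482 km/(2.74 − 2.69) = 134 km.

134 km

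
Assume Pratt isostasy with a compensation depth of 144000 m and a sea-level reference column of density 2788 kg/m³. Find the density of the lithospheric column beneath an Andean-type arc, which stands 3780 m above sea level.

2720 kg/m³

Pratt balance: ρ_ref D = ρ (D + h).
ρ = ρ_ref D/(D + h) = 2788 × 144000 m/(144000 m + 3780 m) = 2720 kg/m³.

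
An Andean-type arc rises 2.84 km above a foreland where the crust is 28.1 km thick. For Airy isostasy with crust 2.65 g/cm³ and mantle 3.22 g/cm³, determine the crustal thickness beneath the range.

44.1 km

Root depth r = h ρ_c / (ρ_m − ρ_c) = 2.84 km × 2.65 / 0.57 = 13.2 km.
Total thickness = T + h + r = 28.1 km + 2.84 km + 13.2 km = 44.1 km.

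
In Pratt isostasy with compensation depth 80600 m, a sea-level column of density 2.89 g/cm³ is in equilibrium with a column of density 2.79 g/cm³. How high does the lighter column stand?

2890 m

ρ_ref D = ρ (D + h) → h = D (ρ_ref − ρ)/ρ.
h = 80600 m × (2.89 − 2.79)/2.79 = 2890 m.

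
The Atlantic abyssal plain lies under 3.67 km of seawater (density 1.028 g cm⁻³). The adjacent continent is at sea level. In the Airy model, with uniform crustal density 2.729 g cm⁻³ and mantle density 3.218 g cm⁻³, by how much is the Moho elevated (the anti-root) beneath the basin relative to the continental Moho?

Equating mass per unit area of the two columns: replacing crust with seawater at the top is compensated by replacing crust with mantle at the base: d (ρ_c − ρ_w) = a (ρ_m − ρ_c).
a = d (ρ_c − ρ_w)/(ρ_m − ρ_c) = 3.67 km × 1.701/0.489 = 12.8 km.

12.8 km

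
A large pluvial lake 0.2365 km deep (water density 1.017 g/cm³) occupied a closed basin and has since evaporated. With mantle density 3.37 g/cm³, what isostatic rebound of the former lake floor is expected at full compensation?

0.0714 km

u = d ρ_w/ρ_m = 0.2365 km × 1.017/3.37 = 0.0714 km.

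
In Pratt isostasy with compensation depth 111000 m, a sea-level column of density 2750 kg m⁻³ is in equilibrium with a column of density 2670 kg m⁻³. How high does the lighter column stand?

3330 m

ρ_ref D = ρ (D + h) → h = D (ρ_ref − ρ)/ρ.
h = 111000 m × (2750 − 2670)/2670 = 3330 m.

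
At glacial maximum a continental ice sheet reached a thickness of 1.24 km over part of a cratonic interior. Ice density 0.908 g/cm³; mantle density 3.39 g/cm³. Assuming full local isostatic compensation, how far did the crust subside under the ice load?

0.332 km

In Airy isostatic equilibrium: the ice load ρ_ice t is balanced by mantle displaced below, ρ_m s.
s = t ρ_ice / ρ_m = 1.24 km × 0.908/3.39 = 0.332 km.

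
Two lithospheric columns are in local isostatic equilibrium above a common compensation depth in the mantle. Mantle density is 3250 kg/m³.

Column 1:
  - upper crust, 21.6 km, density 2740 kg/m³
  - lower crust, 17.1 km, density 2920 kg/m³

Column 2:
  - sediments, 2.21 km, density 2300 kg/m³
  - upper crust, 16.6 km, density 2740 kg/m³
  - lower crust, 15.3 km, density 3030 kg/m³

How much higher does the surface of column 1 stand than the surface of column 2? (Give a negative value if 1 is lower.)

For any compensation level in the mantle, the mantle terms cancel and isostasy reduces to e = (Σt_1 − Σt_2) − (Σ(ρt)_1 − Σ(ρt)_2) / ρ_m.
Σt_1 = 38.7 km; Σt_2 = 34.11 km; Σ(ρt)_1 = 109116; Σ(ρt)_2 = 96926 (in km·kg/m³).
e = (38.7 − 34.11) − (109116 − 96926) / 3250 = 0.839 km.

0.839 km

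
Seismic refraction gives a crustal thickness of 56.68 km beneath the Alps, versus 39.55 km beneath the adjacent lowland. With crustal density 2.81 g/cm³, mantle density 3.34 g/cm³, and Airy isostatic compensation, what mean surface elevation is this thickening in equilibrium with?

2.72 km

Excess crust Δ = 56.68 km − 39.55 km = 17.13 km, split between elevation h and root r with h + r = Δ.
Airy balance ρ_c h = (ρ_m − ρ_c) r gives r = h ρ_c/(ρ_m − ρ_c), so h (1 + ρ_c/(ρ_m − ρ_c)) = Δ, i.e. h = Δ (ρ_m − ρ_c)/ρ_m.
h = 17.13 km × 0.53/3.34 = 2.72 km.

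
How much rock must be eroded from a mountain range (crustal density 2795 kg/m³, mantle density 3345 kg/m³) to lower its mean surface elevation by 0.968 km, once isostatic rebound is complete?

5.89 km

Net drop Δ = e − u = e − e ρ_c/ρ_m = e (ρ_m − ρ_c)/ρ_m.
e = Δ ρ_m/(ρ_m − ρ_c) = 0.968 km × 3345/550 = 5.89 km.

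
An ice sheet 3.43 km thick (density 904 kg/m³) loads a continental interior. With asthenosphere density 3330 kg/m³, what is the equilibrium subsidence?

In Airy isostatic equilibrium: the ice load ρ_ice t is balanced by mantle displaced below, ρ_m s.
s = t ρ_ice / ρ_m = 3.43 km × 904/3330 = 0.931 km.

0.931 km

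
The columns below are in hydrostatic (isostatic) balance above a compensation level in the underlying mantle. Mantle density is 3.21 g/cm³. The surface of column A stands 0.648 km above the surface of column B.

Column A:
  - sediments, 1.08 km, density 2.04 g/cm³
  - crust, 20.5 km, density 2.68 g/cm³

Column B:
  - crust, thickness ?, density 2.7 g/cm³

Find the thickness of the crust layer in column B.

Take the compensation level at the base of the deeper column (depth z_c below the surface of column A) and equate Σ ρ_i t_i down to z_c; mantle fills any gap and the z_c terms cancel.
Column A: 1.08×2.04 + 20.5×2.68 + (z_c − 21.58)×3.21
Column B: 0.648×0 + x×2.7 + (z_c − 0.648 − 0 − x)×3.21
The z_c×3.21 term appears on both sides and cancels. Collect the known terms of each column as K = Σ(ρt)_known − 3.21 × (depth of known layers): K_A = 57.1432 − 3.21×21.58 = −12.1286; K_B = 0 − 3.21×(0.648 + 0) = −2.08008.
Balance: K_A = K_B − x×(3.21 − 2.7), so x = (K_B − K_A)/(3.21 − 2.7) = 10.0485/0.51 = 19.7 km.

19.7 km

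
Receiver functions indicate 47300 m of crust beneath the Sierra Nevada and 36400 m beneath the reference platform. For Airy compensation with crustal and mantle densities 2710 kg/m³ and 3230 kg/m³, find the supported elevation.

Excess crust Δ = 47300 m − 36400 m = 10900 m, split between elevation h and root r with h + r = Δ.
Airy balance ρ_c h = (ρ_m − ρ_c) r gives r = h ρ_c/(ρ_m − ρ_c), so h (1 + ρ_c/(ρ_m − ρ_c)) = Δ, i.e. h = Δ (ρ_m − ρ_c)/ρ_m.
h = 10900 m × 520/3230 = 1750 m.

1750 m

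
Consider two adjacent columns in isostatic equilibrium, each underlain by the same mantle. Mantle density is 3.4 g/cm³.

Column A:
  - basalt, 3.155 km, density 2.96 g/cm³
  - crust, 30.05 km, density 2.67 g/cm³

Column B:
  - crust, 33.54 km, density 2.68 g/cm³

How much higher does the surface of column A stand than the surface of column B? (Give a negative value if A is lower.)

For any compensation level in the mantle, the mantle terms cancel and isostasy reduces to e = (Σt_A − Σt_B) − (Σ(ρt)_A − Σ(ρt)_B) / ρ_m.
Σt_A = 33.205 km; Σt_B = 33.54 km; Σ(ρt)_A = 89.5723; Σ(ρt)_B = 89.8872 (in km·g/cm³).
e = (33.205 − 33.54) − (89.5723 − 89.8872) / 3.4 = −0.242 km.

−0.242 km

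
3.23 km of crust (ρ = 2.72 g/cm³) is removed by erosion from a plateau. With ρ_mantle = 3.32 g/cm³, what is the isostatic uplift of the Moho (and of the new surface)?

2.65 km

Unloading: uplift u = e ρ_c/ρ_m = 3.23 km × 2.72/3.32 = 2.65 km.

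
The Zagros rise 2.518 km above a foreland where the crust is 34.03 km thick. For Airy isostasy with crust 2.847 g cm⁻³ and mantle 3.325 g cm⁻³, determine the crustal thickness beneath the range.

Root depth r = h ρ_c / (ρ_m − ρ_c) = 2.518 km × 2.847 / 0.478 = 15 km.
Total thickness = T + h + r = 34.03 km + 2.518 km + 15 km = 51.5 km.

51.5 km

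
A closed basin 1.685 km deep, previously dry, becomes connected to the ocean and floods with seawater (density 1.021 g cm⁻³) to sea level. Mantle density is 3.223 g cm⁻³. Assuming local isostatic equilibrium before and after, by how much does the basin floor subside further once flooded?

After flooding the water column is d + s deep. Its weight must equal the weight of mantle displaced by the extra subsidence s: (d + s) ρ_w = s ρ_m.
s = d ρ_w / (ρ_m − ρ_w) = 1.685 km × 1.021/(3.223 − 1.021) = 0.781 km.

0.781 km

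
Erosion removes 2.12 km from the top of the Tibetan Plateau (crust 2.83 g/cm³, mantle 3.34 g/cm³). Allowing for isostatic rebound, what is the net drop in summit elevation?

Rebound u = e ρ_c/ρ_m = 2.12 km × 2.83/3.34 = 1.796 km.
Net surface drop = e − u = 2.12 km − 1.796 km = e (ρ_m − ρ_c)/ρ_m = 0.324 km.

0.324 km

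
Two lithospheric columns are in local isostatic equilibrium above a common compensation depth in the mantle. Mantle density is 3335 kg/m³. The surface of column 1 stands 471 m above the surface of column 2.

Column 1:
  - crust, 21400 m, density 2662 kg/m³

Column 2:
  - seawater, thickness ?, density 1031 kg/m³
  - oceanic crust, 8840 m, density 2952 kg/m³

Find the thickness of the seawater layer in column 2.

4100 m

Take the compensation level at the base of the deeper column (depth z_c below the surface of column 1) and equate Σ ρ_i t_i down to z_c; mantle fills any gap and the z_c terms cancel.
Column 1: 21400×2662 + (z_c − 21400)×3335
Column 2: 471×0 + x×1031 + 8840×2952 + (z_c − 471 − 8840 − x)×3335
The z_c×3335 term appears on both sides and cancels. Collect the known terms of each column as K = Σ(ρt)_known − 3335 × (depth of known layers): K_1 = 56966800 − 3335×21400 = −14402200; K_2 = 26095680 − 3335×(471 + 8840) = −4956505.
Balance: K_1 = K_2 − x×(3335 − 1031), so x = (K_2 − K_1)/(3335 − 1031) = 9445700/2304 = 4100 m.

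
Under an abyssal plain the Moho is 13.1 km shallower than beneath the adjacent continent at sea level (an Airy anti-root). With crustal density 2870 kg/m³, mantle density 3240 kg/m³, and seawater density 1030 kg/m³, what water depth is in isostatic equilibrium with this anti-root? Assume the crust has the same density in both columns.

Replacing a thickness d of crust by seawater at the top must be balanced by replacing crust with mantle at the base: d (ρ_c − ρ_w) = a (ρ_m − ρ_c).
d = a (ρ_m − ρ_c)/(ρ_c − ρ_w) = 13.1 km × 370/1840 = 2.63 km.

2.63 km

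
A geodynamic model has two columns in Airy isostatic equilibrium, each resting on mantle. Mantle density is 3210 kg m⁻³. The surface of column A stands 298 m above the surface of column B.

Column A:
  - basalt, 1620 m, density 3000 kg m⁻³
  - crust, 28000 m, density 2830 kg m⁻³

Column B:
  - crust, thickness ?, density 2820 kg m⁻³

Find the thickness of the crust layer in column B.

Take the compensation level at the base of the deeper column (depth z_c below the surface of column A) and equate Σ ρ_i t_i down to z_c; mantle fills any gap and the z_c terms cancel.
Column A: 1620×3000 + 28000×2830 + (z_c − 29620)×3210
Column B: 298×0 + x×2820 + (z_c − 298 − 0 − x)×3210
The z_c×3210 term appears on both sides and cancels. Collect the known terms of each column as K = Σ(ρt)_known − 3210 × (depth of known layers): K_A = 84100000 − 3210×29620 = −10980200; K_B = 0 − 3210×(298 + 0) = −956580.
Balance: K_A = K_B − x×(3210 − 2820), so x = (K_B − K_A)/(3210 − 2820) = 10023600/390 = 25700 m.

25700 m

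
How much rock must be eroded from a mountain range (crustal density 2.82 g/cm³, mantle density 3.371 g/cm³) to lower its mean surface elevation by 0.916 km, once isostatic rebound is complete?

Net drop Δ = e − u = e − e ρ_c/ρ_m = e (ρ_m − ρ_c)/ρ_m.
e = Δ ρ_m/(ρ_m − ρ_c) = 0.916 km × 3.371/0.551 = 5.6 km.

5.6 km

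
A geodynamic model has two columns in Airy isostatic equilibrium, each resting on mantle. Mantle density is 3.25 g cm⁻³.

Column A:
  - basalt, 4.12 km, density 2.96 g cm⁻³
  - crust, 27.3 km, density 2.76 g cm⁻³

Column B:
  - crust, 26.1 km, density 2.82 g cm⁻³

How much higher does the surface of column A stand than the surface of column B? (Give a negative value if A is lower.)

For any compensation level in the mantle, the mantle terms cancel and isostasy reduces to e = (Σt_A − Σt_B) − (Σ(ρt)_A − Σ(ρt)_B) / ρ_m.
Σt_A = 31.42 km; Σt_B = 26.1 km; Σ(ρt)_A = 87.5432; Σ(ρt)_B = 73.602 (in km·g cm⁻³).
e = (31.42 − 26.1) − (87.5432 − 73.602) / 3.25 = 1.03 km.

1.03 km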